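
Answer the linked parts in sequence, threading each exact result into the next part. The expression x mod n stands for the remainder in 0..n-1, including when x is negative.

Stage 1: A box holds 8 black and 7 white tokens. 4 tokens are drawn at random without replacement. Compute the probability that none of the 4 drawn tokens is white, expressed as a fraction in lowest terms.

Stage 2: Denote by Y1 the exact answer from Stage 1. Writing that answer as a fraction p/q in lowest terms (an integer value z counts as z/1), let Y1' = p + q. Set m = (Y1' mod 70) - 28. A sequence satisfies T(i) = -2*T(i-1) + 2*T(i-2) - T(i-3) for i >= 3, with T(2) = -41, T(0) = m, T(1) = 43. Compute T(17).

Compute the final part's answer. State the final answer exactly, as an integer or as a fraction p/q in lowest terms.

Stage 1: total draws C(15,4) = 1365; favorable C(8,4) = 70; P = 2/39; answer 2/39
Stage 2: Y1 = 2/39; threaded value p + q = 41; m = 13; T(3) = -2*(-41) + 2*(43) - 1*(13) = 155; iterating: T(3)=155, T(4)=-435, T(5)=1221, T(6)=-3467, T(7)=9811, T(8)=-27777, T(9)=78643, T(10)=-222651, T(11)=630365, T(12)=-1784675, T(13)=5052731, T(14)=-14305177, T(15)=40500491, T(16)=-114664067, T(17)=324634293; answer 324634293

324634293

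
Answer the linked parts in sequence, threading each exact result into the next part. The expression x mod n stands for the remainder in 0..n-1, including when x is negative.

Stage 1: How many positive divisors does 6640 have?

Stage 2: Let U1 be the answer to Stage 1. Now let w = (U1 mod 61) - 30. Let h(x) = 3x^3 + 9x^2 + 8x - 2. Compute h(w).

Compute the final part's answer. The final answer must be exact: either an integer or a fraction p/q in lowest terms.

Stage 1: 6640 = 2^4 * 5 * 83; number of divisors = (4+1) * (1+1) * (1+1) = 20; answer 20
Stage 2: U1 = 20; w = -10; 3*(-10)^3 + 9*(-10)^2 + 8*(-10)^1 - 2 = (-3000) + (900) + (-80) + (-2) = -2182; answer -2182

-2182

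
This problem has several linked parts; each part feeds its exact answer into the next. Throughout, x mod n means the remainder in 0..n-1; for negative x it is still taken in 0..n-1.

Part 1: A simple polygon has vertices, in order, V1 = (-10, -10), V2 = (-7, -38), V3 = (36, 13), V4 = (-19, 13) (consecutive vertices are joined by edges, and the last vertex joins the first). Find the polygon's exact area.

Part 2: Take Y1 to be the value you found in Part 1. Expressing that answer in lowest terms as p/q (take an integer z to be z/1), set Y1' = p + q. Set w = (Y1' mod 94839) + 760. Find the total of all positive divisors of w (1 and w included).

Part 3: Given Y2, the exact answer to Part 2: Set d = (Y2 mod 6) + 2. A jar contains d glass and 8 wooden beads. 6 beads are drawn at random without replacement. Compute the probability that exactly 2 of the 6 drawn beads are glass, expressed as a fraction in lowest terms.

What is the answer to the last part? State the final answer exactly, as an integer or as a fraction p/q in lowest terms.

1/3

Part 1: cross terms: (-10*-38 - -7*-10)=310, (-7*13 - 36*-38)=1277, (36*13 - -19*13)=715, (-19*-10 - -10*13)=320; twice the area = |2622| = 2622; area = 1311; answer 1311
Part 2: Y1 = 1311; threaded value p + q = 1312; w = 2072; 2072 = 2^3 * 7 * 37; sigma = (1 + 2 + 4 + 8) * (1 + 7) * (1 + 37) = 15 * 8 * 38 = 4560; answer 4560
Part 3: Y2 = 4560; d = 2; total draws C(10,6) = 210; favorable C(2,2)*C(8,4) = 70; P = 1/3; answer 1/3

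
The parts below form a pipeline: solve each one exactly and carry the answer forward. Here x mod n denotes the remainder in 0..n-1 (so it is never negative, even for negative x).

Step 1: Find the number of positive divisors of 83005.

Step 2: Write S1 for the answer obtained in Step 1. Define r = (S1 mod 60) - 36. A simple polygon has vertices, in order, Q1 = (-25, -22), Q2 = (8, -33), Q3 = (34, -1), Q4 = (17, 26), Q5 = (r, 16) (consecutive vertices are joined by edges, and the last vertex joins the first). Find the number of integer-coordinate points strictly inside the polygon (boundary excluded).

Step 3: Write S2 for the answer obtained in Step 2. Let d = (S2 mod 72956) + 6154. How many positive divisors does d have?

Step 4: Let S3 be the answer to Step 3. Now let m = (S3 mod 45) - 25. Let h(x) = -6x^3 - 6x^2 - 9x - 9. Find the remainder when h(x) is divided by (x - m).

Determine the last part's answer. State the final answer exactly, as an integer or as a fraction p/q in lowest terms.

Step 1: 83005 = 5 * 13 * 1277; number of divisors = (1+1) * (1+1) * (1+1) = 8; answer 8
Step 2: S1 = 8; r = -28; cross terms: (-25*-33 - 8*-22)=1001, (8*-1 - 34*-33)=1114, (34*26 - 17*-1)=901, (17*16 - -28*26)=1000, (-28*-22 - -25*16)=1016; twice the area = |5032| = 5032; area = 2516; boundary points = 11 + 2 + 1 + 5 + 1 = 20; strictly interior points = area - boundary/2 + 1 = 2507; answer 2507
Step 3: S2 = 2507; d = 8661; 8661 = 3 * 2887; number of divisors = (1+1) * (1+1) = 4; answer 4
Step 4: S3 = 4; m = -21; remainder = value at the root: -6*(-21)^3 - 6*(-21)^2 - 9*(-21)^1 - 9 = (55566) + (-2646) + (189) + (-9) = 53100; answer 53100

53100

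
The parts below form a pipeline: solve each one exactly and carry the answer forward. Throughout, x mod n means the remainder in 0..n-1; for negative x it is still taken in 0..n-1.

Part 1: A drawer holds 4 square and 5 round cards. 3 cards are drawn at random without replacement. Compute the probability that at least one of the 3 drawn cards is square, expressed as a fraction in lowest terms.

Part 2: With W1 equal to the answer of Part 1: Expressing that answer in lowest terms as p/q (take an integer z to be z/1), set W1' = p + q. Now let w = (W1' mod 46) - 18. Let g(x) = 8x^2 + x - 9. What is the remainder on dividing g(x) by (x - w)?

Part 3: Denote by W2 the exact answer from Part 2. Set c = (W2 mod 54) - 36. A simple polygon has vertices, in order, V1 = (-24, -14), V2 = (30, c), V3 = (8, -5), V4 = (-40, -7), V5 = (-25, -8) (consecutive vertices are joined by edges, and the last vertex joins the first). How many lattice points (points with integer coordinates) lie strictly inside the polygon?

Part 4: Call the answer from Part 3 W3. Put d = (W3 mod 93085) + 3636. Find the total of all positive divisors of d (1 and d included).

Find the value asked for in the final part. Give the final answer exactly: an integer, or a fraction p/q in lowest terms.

10416

Part 1: total draws C(9,3) = 84; complement C(5,3) = 10; favorable 84 - 10 = 74; P = 37/42; answer 37/42
Part 2: W1 = 37/42; threaded value p + q = 79; w = 15; remainder = value at the root: 8*(15)^2 + 1*(15)^1 - 9 = (1800) + (15) + (-9) = 1806; answer 1806
Part 3: W2 = 1806; c = -12; cross terms: (-24*-12 - 30*-14)=708, (30*-5 - 8*-12)=-54, (8*-7 - -40*-5)=-256, (-40*-8 - -25*-7)=145, (-25*-14 - -24*-8)=158; twice the area = |701| = 701; area = 701/2; boundary points = 2 + 1 + 2 + 1 + 1 = 7; strictly interior points = area - boundary/2 + 1 = 348; answer 348
Part 4: W3 = 348; d = 3984; 3984 = 2^4 * 3 * 83; sigma = (1 + 2 + 4 + 8 + 16) * (1 + 3) * (1 + 83) = 31 * 4 * 84 = 10416; answer 10416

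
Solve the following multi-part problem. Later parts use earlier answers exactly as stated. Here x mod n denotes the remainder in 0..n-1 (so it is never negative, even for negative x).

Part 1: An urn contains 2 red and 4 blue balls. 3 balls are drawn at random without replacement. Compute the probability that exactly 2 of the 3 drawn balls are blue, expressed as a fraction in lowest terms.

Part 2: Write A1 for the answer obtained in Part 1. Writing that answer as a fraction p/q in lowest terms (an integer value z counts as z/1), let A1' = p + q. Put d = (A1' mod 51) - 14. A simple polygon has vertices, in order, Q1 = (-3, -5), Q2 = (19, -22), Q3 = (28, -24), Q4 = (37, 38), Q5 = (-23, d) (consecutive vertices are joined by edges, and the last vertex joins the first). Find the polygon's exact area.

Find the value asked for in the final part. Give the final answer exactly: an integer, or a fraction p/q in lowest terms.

1511

Part 1: total draws C(6,3) = 20; favorable C(4,2)*C(2,1) = 12; P = 3/5; answer 3/5
Part 2: A1 = 3/5; threaded value p + q = 8; d = -6; cross terms: (-3*-22 - 19*-5)=161, (19*-24 - 28*-22)=160, (28*38 - 37*-24)=1952, (37*-6 - -23*38)=652, (-23*-5 - -3*-6)=97; twice the area = |3022| = 3022; area = 1511; answer 1511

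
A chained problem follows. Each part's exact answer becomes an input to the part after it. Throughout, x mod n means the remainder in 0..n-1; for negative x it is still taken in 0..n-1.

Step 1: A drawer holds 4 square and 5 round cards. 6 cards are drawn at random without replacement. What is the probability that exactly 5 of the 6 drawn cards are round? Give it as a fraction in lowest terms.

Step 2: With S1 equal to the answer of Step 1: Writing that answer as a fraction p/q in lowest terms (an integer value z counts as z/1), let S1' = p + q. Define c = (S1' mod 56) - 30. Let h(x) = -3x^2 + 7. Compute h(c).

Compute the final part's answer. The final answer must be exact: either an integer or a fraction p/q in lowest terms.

-185

Step 1: total draws C(9,6) = 84; favorable C(5,5)*C(4,1) = 4; P = 1/21; answer 1/21
Step 2: S1 = 1/21; threaded value p + q = 22; c = -8; -3*(-8)^2 + 7 = (-192) + (7) = -185; answer -185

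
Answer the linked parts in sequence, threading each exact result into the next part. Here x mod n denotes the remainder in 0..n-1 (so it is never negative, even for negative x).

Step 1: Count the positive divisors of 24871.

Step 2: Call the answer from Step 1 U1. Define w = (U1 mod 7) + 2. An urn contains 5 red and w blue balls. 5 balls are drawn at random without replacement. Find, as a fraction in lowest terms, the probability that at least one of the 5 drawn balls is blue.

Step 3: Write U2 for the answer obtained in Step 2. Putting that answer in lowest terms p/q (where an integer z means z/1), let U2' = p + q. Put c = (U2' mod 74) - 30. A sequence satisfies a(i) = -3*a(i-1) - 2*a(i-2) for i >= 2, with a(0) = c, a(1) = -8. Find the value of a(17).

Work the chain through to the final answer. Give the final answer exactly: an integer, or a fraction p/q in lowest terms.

Step 1: 24871 = 7 * 11 * 17 * 19; number of divisors = (1+1) * (1+1) * (1+1) * (1+1) = 16; answer 16
Step 2: U1 = 16; w = 4; total draws C(9,5) = 126; complement C(5,5) = 1; favorable 126 - 1 = 125; P = 125/126; answer 125/126
Step 3: U2 = 125/126; threaded value p + q = 251; c = -1; a(2) = -3*(-8) - 2*(-1) = 26; iterating: a(2)=26, a(3)=-62, a(4)=134, a(5)=-278, a(6)=566, a(7)=-1142, a(8)=2294, a(9)=-4598, a(10)=9206, a(11)=-18422, a(12)=36854, a(13)=-73718, a(14)=147446, a(15)=-294902, a(16)=589814, a(17)=-1179638; answer -1179638

-1179638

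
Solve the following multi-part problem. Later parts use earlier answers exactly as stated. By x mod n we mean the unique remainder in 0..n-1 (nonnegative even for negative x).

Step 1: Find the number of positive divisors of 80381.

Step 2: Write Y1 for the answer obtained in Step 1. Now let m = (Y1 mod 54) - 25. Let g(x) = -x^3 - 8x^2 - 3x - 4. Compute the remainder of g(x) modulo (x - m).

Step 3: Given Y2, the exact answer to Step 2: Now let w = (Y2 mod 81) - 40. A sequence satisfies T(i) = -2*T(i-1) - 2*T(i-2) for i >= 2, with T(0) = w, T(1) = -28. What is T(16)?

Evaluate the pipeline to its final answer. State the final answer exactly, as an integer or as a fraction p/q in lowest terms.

256

Step 1: 80381 = 7 * 11483; number of divisors = (1+1) * (1+1) = 4; answer 4
Step 2: Y1 = 4; m = -21; remainder = value at the root: -1*(-21)^3 - 8*(-21)^2 - 3*(-21)^1 - 4 = (9261) + (-3528) + (63) + (-4) = 5792; answer 5792
Step 3: Y2 = 5792; w = 1; T(2) = -2*(-28) - 2*(1) = 54; iterating: T(2)=54, T(3)=-52, T(4)=-4, T(5)=112, T(6)=-216, T(7)=208, T(8)=16, T(9)=-448, T(10)=864, T(11)=-832, T(12)=-64, T(13)=1792, T(14)=-3456, T(15)=3328, T(16)=256; answer 256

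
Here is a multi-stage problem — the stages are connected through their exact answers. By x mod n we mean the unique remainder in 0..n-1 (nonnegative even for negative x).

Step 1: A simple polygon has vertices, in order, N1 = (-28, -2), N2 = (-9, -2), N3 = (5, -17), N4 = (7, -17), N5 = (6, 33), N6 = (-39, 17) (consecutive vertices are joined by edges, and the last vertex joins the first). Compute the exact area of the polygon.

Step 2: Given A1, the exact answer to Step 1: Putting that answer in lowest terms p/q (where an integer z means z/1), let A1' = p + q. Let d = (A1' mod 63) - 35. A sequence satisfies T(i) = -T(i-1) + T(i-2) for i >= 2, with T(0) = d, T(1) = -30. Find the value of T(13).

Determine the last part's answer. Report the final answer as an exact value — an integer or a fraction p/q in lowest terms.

Step 1: cross terms: (-28*-2 - -9*-2)=38, (-9*-17 - 5*-2)=163, (5*-17 - 7*-17)=34, (7*33 - 6*-17)=333, (6*17 - -39*33)=1389, (-39*-2 - -28*17)=554; twice the area = |2511| = 2511; area = 2511/2; answer 2511/2
Step 2: A1 = 2511/2; threaded value p + q = 2513; d = 21; T(2) = -1*(-30) + 1*(21) = 51; iterating: T(2)=51, T(3)=-81, T(4)=132, T(5)=-213, T(6)=345, T(7)=-558, T(8)=903, T(9)=-1461, T(10)=2364, T(11)=-3825, T(12)=6189, T(13)=-10014; answer -10014

-10014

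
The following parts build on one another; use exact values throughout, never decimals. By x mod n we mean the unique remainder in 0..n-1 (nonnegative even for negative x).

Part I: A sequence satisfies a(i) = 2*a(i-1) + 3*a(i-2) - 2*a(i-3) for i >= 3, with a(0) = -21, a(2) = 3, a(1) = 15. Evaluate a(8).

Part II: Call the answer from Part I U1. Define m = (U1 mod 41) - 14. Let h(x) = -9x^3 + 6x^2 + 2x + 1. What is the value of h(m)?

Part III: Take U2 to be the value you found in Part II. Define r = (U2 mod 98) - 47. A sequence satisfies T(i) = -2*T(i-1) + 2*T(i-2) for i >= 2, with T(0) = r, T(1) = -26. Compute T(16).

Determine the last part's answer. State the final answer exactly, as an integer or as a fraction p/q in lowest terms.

88598528

Part I: a(3) = 2*(3) + 3*(15) - 2*(-21) = 93; iterating: a(3)=93, a(4)=165, a(5)=603, a(6)=1515, a(7)=4509, a(8)=12357; answer 12357
Part II: U1 = 12357; m = 2; -9*(2)^3 + 6*(2)^2 + 2*(2)^1 + 1 = (-72) + (24) + (4) + (1) = -43; answer -43
Part III: U2 = -43; r = 8; T(2) = -2*(-26) + 2*(8) = 68; iterating: T(2)=68, T(3)=-188, T(4)=512, T(5)=-1400, T(6)=3824, T(7)=-10448, T(8)=28544, T(9)=-77984, T(10)=213056, T(11)=-582080, T(12)=1590272, T(13)=-4344704, T(14)=11869952, T(15)=-32429312, T(16)=88598528; answer 88598528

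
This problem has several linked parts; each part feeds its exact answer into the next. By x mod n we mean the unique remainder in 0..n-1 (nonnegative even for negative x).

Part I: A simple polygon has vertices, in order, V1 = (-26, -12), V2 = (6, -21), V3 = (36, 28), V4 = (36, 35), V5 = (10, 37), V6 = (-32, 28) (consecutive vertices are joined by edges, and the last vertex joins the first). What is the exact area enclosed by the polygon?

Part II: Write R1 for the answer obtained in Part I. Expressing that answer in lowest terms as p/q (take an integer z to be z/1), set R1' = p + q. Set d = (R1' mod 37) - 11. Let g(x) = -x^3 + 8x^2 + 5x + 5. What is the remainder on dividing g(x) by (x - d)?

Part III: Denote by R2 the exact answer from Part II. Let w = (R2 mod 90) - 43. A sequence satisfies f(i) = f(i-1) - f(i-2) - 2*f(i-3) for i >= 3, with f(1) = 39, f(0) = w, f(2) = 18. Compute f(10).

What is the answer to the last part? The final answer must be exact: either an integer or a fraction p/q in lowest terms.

-1065

Part I: cross terms: (-26*-21 - 6*-12)=618, (6*28 - 36*-21)=924, (36*35 - 36*28)=252, (36*37 - 10*35)=982, (10*28 - -32*37)=1464, (-32*-12 - -26*28)=1112; twice the area = |5352| = 5352; area = 2676; answer 2676
Part II: R1 = 2676; threaded value p + q = 2677; d = 2; remainder = value at the root: -1*(2)^3 + 8*(2)^2 + 5*(2)^1 + 5 = (-8) + (32) + (10) + (5) = 39; answer 39
Part III: R2 = 39; w = -4; f(3) = 1*(18) - 1*(39) - 2*(-4) = -13; iterating: f(3)=-13, f(4)=-109, f(5)=-132, f(6)=3, f(7)=353, f(8)=614, f(9)=255, f(10)=-1065; answer -1065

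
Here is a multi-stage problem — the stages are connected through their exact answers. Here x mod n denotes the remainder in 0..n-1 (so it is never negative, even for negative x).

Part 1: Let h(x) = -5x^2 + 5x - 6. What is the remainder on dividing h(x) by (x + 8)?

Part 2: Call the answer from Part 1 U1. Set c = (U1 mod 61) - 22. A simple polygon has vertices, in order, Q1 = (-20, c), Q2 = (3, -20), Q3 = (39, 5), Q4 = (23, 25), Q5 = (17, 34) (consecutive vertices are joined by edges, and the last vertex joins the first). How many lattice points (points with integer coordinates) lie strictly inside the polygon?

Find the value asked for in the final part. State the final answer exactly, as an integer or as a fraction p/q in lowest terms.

Part 1: remainder = value at the root: -5*(-8)^2 + 5*(-8)^1 - 6 = (-320) + (-40) + (-6) = -366; answer -366
Part 2: U1 = -366; c = -22; cross terms: (-20*-20 - 3*-22)=466, (3*5 - 39*-20)=795, (39*25 - 23*5)=860, (23*34 - 17*25)=357, (17*-22 - -20*34)=306; twice the area = |2784| = 2784; area = 1392; boundary points = 1 + 1 + 4 + 3 + 1 = 10; strictly interior points = area - boundary/2 + 1 = 1388; answer 1388

1388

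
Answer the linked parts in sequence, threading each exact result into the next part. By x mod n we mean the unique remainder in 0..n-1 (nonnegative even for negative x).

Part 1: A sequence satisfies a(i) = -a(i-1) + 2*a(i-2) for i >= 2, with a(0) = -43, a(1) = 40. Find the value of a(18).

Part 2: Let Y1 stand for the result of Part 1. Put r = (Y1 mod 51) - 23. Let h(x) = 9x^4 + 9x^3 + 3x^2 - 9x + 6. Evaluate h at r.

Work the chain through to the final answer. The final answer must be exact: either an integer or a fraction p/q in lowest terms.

Part 1: a(2) = -1*(40) + 2*(-43) = -126; iterating: a(2)=-126, a(3)=206, a(4)=-458, a(5)=870, a(6)=-1786, a(7)=3526, a(8)=-7098, a(9)=14150, a(10)=-28346, a(11)=56646, a(12)=-113338, a(13)=226630, a(14)=-453306, a(15)=906566, a(16)=-1813178, a(17)=3626310, a(18)=-7252666; answer -7252666
Part 2: Y1 = -7252666; r = 21; 9*(21)^4 + 9*(21)^3 + 3*(21)^2 - 9*(21)^1 + 6 = (1750329) + (83349) + (1323) + (-189) + (6) = 1834818; answer 1834818

1834818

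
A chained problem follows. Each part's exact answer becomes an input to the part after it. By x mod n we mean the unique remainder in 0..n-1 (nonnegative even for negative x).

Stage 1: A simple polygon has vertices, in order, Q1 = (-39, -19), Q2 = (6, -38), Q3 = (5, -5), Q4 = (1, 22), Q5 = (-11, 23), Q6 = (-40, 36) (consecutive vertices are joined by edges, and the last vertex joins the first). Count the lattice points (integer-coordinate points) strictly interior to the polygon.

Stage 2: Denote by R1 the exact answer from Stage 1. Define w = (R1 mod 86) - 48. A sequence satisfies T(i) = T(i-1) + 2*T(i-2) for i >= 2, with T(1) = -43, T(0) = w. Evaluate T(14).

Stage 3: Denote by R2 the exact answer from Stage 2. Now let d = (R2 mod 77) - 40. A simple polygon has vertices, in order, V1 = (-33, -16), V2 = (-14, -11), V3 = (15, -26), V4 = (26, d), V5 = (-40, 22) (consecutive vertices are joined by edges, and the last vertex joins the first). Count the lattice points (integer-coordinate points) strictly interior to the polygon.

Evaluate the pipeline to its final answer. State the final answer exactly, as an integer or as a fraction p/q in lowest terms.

Stage 1: cross terms: (-39*-38 - 6*-19)=1596, (6*-5 - 5*-38)=160, (5*22 - 1*-5)=115, (1*23 - -11*22)=265, (-11*36 - -40*23)=524, (-40*-19 - -39*36)=2164; twice the area = |4824| = 4824; area = 2412; boundary points = 1 + 1 + 1 + 1 + 1 + 1 = 6; strictly interior points = area - boundary/2 + 1 = 2410; answer 2410
Stage 2: R1 = 2410; w = -46; T(2) = 1*(-43) + 2*(-46) = -135; iterating: T(2)=-135, T(3)=-221, T(4)=-491, T(5)=-933, T(6)=-1915, T(7)=-3781, T(8)=-7611, T(9)=-15173, T(10)=-30395, T(11)=-60741, T(12)=-121531, T(13)=-243013, T(14)=-486075; answer -486075
Stage 3: R2 = -486075; d = -14; cross terms: (-33*-11 - -14*-16)=139, (-14*-26 - 15*-11)=529, (15*-14 - 26*-26)=466, (26*22 - -40*-14)=12, (-40*-16 - -33*22)=1366; twice the area = |2512| = 2512; area = 1256; boundary points = 1 + 1 + 1 + 6 + 1 = 10; strictly interior points = area - boundary/2 + 1 = 1252; answer 1252

1252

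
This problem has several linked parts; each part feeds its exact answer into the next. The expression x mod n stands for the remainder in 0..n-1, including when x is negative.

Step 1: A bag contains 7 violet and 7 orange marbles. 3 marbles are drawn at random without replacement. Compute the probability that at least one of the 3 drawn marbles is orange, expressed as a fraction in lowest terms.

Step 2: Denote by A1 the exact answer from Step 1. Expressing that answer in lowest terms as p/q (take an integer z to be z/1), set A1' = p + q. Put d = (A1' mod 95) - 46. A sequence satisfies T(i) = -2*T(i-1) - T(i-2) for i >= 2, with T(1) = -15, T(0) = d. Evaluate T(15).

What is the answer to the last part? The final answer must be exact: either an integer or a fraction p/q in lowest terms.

Step 1: total draws C(14,3) = 364; complement C(7,3) = 35; favorable 364 - 35 = 329; P = 47/52; answer 47/52
Step 2: A1 = 47/52; threaded value p + q = 99; d = -42; T(2) = -2*(-15) - 1*(-42) = 72; iterating: T(2)=72, T(3)=-129, T(4)=186, T(5)=-243, T(6)=300, T(7)=-357, T(8)=414, T(9)=-471, T(10)=528, T(11)=-585, T(12)=642, T(13)=-699, T(14)=756, T(15)=-813; answer -813

-813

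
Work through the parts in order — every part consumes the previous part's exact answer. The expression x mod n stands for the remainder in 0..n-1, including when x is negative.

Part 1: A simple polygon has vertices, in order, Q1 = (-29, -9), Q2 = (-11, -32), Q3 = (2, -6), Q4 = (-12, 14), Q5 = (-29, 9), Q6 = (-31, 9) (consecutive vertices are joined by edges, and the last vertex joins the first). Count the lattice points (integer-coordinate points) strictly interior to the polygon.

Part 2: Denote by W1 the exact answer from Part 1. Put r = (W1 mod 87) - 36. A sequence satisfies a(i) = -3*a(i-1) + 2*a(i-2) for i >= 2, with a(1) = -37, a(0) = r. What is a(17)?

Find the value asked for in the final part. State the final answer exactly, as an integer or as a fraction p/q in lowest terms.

-11667929827

Part 1: cross terms: (-29*-32 - -11*-9)=829, (-11*-6 - 2*-32)=130, (2*14 - -12*-6)=-44, (-12*9 - -29*14)=298, (-29*9 - -31*9)=18, (-31*-9 - -29*9)=540; twice the area = |1771| = 1771; area = 1771/2; boundary points = 1 + 13 + 2 + 1 + 2 + 2 = 21; strictly interior points = area - boundary/2 + 1 = 876; answer 876
Part 2: W1 = 876; r = -30; a(2) = -3*(-37) + 2*(-30) = 51; iterating: a(2)=51, a(3)=-227, a(4)=783, a(5)=-2803, a(6)=9975, a(7)=-35531, a(8)=126543, a(9)=-450691, a(10)=1605159, a(11)=-5716859, a(12)=20360895, a(13)=-72516403, a(14)=258270999, a(15)=-919845803, a(16)=3276079407, a(17)=-11667929827; answer -11667929827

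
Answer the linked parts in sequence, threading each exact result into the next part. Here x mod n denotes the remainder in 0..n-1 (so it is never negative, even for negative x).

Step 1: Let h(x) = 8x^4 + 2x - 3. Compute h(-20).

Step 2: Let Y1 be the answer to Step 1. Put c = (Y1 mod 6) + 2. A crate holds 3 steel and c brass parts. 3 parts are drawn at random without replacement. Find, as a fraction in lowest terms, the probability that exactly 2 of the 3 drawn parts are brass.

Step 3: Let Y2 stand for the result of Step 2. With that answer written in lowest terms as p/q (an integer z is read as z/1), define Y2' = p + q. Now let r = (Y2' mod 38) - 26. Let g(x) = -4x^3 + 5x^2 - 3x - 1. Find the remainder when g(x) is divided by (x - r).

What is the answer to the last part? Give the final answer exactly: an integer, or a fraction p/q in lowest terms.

-73

Step 1: 8*(-20)^4 + 2*(-20)^1 - 3 = (1280000) + (-40) + (-3) = 1279957; answer 1279957
Step 2: Y1 = 1279957; c = 3; total draws C(6,3) = 20; favorable C(3,2)*C(3,1) = 9; P = 9/20; answer 9/20
Step 3: Y2 = 9/20; threaded value p + q = 29; r = 3; remainder = value at the root: -4*(3)^3 + 5*(3)^2 - 3*(3)^1 - 1 = (-108) + (45) + (-9) + (-1) = -73; answer -73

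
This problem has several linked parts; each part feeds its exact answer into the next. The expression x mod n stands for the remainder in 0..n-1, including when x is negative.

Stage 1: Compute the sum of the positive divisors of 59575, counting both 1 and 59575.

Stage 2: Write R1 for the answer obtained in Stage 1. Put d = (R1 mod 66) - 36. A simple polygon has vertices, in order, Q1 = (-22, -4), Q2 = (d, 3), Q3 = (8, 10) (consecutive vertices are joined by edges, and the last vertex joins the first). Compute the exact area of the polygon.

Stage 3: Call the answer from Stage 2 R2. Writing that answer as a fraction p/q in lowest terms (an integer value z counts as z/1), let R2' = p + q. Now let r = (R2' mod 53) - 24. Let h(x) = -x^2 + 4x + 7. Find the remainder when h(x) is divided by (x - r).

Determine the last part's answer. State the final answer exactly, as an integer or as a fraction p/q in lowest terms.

Stage 1: 59575 = 5^2 * 2383; sigma = (1 + 5 + 25) * (1 + 2383) = 31 * 2384 = 73904; answer 73904
Stage 2: R1 = 73904; d = 14; cross terms: (-22*3 - 14*-4)=-10, (14*10 - 8*3)=116, (8*-4 - -22*10)=188; twice the area = |294| = 294; area = 147; answer 147
Stage 3: R2 = 147; threaded value p + q = 148; r = 18; remainder = value at the root: -1*(18)^2 + 4*(18)^1 + 7 = (-324) + (72) + (7) = -245; answer -245

-245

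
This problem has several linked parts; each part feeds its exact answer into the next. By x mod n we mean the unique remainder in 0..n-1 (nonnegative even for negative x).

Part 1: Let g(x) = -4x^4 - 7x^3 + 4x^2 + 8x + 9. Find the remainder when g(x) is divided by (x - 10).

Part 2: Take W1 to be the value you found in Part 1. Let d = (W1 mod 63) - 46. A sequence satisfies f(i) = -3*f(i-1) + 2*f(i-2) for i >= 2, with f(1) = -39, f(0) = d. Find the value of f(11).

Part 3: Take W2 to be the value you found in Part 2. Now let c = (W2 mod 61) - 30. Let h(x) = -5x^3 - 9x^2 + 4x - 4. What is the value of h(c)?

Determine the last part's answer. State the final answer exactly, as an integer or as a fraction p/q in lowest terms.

48792

Part 1: remainder = value at the root: -4*(10)^4 - 7*(10)^3 + 4*(10)^2 + 8*(10)^1 + 9 = (-40000) + (-7000) + (400) + (80) + (9) = -46511; answer -46511
Part 2: W1 = -46511; d = 0; f(2) = -3*(-39) + 2*(0) = 117; iterating: f(2)=117, f(3)=-429, f(4)=1521, f(5)=-5421, f(6)=19305, f(7)=-68757, f(8)=244881, f(9)=-872157, f(10)=3106233, f(11)=-11063013; answer -11063013
Part 3: W2 = -11063013; c = -22; -5*(-22)^3 - 9*(-22)^2 + 4*(-22)^1 - 4 = (53240) + (-4356) + (-88) + (-4) = 48792; answer 48792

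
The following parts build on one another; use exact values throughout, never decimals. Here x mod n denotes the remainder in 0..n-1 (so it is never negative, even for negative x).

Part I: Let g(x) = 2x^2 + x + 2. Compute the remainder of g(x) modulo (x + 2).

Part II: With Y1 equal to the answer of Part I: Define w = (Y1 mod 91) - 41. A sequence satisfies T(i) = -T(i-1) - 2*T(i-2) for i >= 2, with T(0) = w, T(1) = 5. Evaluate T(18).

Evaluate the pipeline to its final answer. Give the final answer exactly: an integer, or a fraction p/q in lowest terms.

17461

Part I: remainder = value at the root: 2*(-2)^2 + 1*(-2)^1 + 2 = (8) + (-2) + (2) = 8; answer 8
Part II: Y1 = 8; w = -33; T(2) = -1*(5) - 2*(-33) = 61; iterating: T(2)=61, T(3)=-71, T(4)=-51, T(5)=193, T(6)=-91, T(7)=-295, T(8)=477, T(9)=113, T(10)=-1067, T(11)=841, T(12)=1293, T(13)=-2975, T(14)=389, T(15)=5561, T(16)=-6339, T(17)=-4783, T(18)=17461; answer 17461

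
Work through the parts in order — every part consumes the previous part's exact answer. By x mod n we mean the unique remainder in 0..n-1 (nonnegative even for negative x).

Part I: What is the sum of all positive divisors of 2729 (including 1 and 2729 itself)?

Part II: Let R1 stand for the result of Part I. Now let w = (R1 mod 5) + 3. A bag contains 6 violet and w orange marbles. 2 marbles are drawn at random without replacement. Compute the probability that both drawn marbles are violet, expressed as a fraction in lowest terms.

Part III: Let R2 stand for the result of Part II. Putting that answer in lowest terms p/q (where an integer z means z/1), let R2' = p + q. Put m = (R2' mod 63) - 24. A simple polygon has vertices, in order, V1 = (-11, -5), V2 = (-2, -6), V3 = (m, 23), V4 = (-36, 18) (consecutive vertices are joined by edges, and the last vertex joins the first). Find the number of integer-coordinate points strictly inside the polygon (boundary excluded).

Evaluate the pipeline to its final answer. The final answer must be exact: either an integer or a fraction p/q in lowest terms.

523

Part I: 2729 is prime, so its only divisors are 1 and 2729; sigma = 1 + 2729 = 2730; answer 2730
Part II: R1 = 2730; w = 3; total draws C(9,2) = 36; favorable C(6,2) = 15; P = 5/12; answer 5/12
Part III: R2 = 5/12; threaded value p + q = 17; m = -7; cross terms: (-11*-6 - -2*-5)=56, (-2*23 - -7*-6)=-88, (-7*18 - -36*23)=702, (-36*-5 - -11*18)=378; twice the area = |1048| = 1048; area = 524; boundary points = 1 + 1 + 1 + 1 = 4; strictly interior points = area - boundary/2 + 1 = 523; answer 523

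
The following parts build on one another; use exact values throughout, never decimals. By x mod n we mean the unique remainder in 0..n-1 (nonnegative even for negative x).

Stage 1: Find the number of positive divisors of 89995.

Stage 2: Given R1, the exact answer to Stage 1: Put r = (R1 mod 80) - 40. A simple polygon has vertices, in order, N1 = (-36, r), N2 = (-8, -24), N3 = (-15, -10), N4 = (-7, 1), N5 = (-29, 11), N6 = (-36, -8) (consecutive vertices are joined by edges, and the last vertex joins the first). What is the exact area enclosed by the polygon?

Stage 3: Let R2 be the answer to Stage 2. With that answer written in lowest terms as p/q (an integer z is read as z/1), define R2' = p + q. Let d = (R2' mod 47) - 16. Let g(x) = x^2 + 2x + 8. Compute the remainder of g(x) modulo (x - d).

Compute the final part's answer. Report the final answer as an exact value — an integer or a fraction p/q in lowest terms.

848

Stage 1: 89995 = 5 * 41 * 439; number of divisors = (1+1) * (1+1) * (1+1) = 8; answer 8
Stage 2: R1 = 8; r = -32; cross terms: (-36*-24 - -8*-32)=608, (-8*-10 - -15*-24)=-280, (-15*1 - -7*-10)=-85, (-7*11 - -29*1)=-48, (-29*-8 - -36*11)=628, (-36*-32 - -36*-8)=864; twice the area = |1687| = 1687; area = 1687/2; answer 1687/2
Stage 3: R2 = 1687/2; threaded value p + q = 1689; d = 28; remainder = value at the root: 1*(28)^2 + 2*(28)^1 + 8 = (784) + (56) + (8) = 848; answer 848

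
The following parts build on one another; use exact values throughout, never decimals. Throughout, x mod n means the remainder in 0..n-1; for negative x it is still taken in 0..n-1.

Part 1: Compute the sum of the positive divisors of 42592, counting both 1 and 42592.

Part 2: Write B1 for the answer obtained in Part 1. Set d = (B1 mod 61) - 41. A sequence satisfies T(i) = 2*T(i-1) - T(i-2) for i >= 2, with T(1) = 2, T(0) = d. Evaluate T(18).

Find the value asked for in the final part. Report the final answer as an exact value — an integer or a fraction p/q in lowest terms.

Part 1: 42592 = 2^5 * 11^3; sigma = (1 + 2 + 4 + 8 + 16 + 32) * (1 + 11 + 121 + 1331) = 63 * 1464 = 92232; answer 92232
Part 2: B1 = 92232; d = -41; T(2) = 2*(2) - 1*(-41) = 45; iterating: T(2)=45, T(3)=88, T(4)=131, T(5)=174, T(6)=217, T(7)=260, T(8)=303, T(9)=346, T(10)=389, T(11)=432, T(12)=475, T(13)=518, T(14)=561, T(15)=604, T(16)=647, T(17)=690, T(18)=733; answer 733

733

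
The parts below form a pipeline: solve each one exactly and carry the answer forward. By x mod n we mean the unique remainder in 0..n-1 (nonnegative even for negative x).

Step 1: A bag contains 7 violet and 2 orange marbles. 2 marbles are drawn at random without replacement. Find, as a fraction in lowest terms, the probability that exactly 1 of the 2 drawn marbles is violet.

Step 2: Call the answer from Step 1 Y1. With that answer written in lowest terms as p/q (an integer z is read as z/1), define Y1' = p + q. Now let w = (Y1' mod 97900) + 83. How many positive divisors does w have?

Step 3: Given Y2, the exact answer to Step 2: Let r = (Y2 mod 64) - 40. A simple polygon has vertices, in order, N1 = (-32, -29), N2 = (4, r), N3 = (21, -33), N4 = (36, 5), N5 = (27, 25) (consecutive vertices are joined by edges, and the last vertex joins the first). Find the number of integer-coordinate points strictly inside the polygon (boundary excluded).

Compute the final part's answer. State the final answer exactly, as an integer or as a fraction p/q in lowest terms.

1770

Step 1: total draws C(9,2) = 36; favorable C(7,1)*C(2,1) = 14; P = 7/18; answer 7/18
Step 2: Y1 = 7/18; threaded value p + q = 25; w = 108; 108 = 2^2 * 3^3; number of divisors = (2+1) * (3+1) = 12; answer 12
Step 3: Y2 = 12; r = -28; cross terms: (-32*-28 - 4*-29)=1012, (4*-33 - 21*-28)=456, (21*5 - 36*-33)=1293, (36*25 - 27*5)=765, (27*-29 - -32*25)=17; twice the area = |3543| = 3543; area = 3543/2; boundary points = 1 + 1 + 1 + 1 + 1 = 5; strictly interior points = area - boundary/2 + 1 = 1770; answer 1770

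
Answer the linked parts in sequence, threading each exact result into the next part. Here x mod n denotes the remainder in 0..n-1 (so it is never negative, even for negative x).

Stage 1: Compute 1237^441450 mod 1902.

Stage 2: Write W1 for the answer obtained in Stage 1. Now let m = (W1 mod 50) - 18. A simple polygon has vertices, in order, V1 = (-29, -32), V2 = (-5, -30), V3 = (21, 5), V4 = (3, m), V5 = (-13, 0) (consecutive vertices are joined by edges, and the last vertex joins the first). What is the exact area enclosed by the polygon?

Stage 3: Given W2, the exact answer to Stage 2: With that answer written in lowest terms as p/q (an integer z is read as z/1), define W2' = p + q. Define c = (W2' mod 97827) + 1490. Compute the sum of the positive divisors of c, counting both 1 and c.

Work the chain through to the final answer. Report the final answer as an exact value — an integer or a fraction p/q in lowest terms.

Stage 1: squarings mod 1902: 1237^1=1237, 1237^2=961, 1237^4=1051, 1237^8=1441, 1237^16=1399, 1237^32=43, 1237^64=1849, 1237^128=907, 1237^256=985, 1237^512=205, 1237^1024=181, 1237^2048=427, 1237^4096=1639, 1237^8192=697, 1237^16384=799, 1237^32768=1231, 1237^65536=1369, 1237^131072=691, 1237^262144=79; 1237^441450 = 1237^2 * 1237^8 * 1237^32 * 1237^64 * 1237^1024 * 1237^2048 * 1237^4096 * 1237^8192 * 1237^32768 * 1237^131072 * 1237^262144 = 1807 (mod 1902); answer 1807
Stage 2: W1 = 1807; m = -11; cross terms: (-29*-30 - -5*-32)=710, (-5*5 - 21*-30)=605, (21*-11 - 3*5)=-246, (3*0 - -13*-11)=-143, (-13*-32 - -29*0)=416; twice the area = |1342| = 1342; area = 671; answer 671
Stage 3: W2 = 671; threaded value p + q = 672; c = 2162; 2162 = 2 * 23 * 47; sigma = (1 + 2) * (1 + 23) * (1 + 47) = 3 * 24 * 48 = 3456; answer 3456

3456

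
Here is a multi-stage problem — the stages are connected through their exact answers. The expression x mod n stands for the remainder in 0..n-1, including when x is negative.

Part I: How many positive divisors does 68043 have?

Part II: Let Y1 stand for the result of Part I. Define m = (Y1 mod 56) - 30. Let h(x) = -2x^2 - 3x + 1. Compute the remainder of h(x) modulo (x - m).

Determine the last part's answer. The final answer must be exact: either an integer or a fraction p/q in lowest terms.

Part I: 68043 = 3 * 37 * 613; number of divisors = (1+1) * (1+1) * (1+1) = 8; answer 8
Part II: Y1 = 8; m = -22; remainder = value at the root: -2*(-22)^2 - 3*(-22)^1 + 1 = (-968) + (66) + (1) = -901; answer -901

-901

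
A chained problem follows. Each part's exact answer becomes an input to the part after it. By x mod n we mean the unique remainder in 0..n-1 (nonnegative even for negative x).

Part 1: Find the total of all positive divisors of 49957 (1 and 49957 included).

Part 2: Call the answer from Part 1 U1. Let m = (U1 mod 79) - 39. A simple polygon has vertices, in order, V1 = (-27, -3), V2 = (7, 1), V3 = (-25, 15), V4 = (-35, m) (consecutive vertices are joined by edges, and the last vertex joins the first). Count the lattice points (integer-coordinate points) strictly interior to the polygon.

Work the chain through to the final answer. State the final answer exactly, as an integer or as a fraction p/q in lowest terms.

Part 1: 49957 is prime, so its only divisors are 1 and 49957; sigma = 1 + 49957 = 49958; answer 49958
Part 2: U1 = 49958; m = -9; cross terms: (-27*1 - 7*-3)=-6, (7*15 - -25*1)=130, (-25*-9 - -35*15)=750, (-35*-3 - -27*-9)=-138; twice the area = |736| = 736; area = 368; boundary points = 2 + 2 + 2 + 2 = 8; strictly interior points = area - boundary/2 + 1 = 365; answer 365

365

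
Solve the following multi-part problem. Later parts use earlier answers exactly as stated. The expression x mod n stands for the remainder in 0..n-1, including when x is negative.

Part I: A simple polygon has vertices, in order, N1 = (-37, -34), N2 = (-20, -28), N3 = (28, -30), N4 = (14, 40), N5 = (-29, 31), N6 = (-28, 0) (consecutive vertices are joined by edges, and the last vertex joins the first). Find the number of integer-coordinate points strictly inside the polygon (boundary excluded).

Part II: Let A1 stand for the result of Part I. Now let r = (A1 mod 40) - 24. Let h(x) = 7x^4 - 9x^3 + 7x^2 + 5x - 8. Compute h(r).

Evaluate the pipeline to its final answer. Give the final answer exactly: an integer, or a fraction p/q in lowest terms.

Part I: cross terms: (-37*-28 - -20*-34)=356, (-20*-30 - 28*-28)=1384, (28*40 - 14*-30)=1540, (14*31 - -29*40)=1594, (-29*0 - -28*31)=868, (-28*-34 - -37*0)=952; twice the area = |6694| = 6694; area = 3347; boundary points = 1 + 2 + 14 + 1 + 1 + 1 = 20; strictly interior points = area - boundary/2 + 1 = 3338; answer 3338
Part II: A1 = 3338; r = -6; 7*(-6)^4 - 9*(-6)^3 + 7*(-6)^2 + 5*(-6)^1 - 8 = (9072) + (1944) + (252) + (-30) + (-8) = 11230; answer 11230

11230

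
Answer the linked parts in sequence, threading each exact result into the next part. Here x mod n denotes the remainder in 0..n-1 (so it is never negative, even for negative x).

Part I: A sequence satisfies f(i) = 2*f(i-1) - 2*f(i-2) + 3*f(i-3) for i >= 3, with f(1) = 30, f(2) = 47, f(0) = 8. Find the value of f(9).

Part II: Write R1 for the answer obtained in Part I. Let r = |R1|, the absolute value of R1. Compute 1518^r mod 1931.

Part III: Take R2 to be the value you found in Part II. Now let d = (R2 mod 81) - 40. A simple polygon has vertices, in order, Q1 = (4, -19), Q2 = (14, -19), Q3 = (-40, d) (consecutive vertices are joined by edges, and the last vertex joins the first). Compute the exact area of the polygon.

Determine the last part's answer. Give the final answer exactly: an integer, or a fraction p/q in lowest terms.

Part I: f(3) = 2*(47) - 2*(30) + 3*(8) = 58; iterating: f(3)=58, f(4)=112, f(5)=249, f(6)=448, f(7)=734, f(8)=1319, f(9)=2514; answer 2514
Part II: R1 = 2514; r = 2514; squarings mod 1931: 1518^1=1518, 1518^2=641, 1518^4=1509, 1518^8=432, 1518^16=1248, 1518^32=1118, 1518^64=567, 1518^128=943, 1518^256=989, 1518^512=1035, 1518^1024=1451, 1518^2048=611; 1518^2514 = 1518^2 * 1518^16 * 1518^64 * 1518^128 * 1518^256 * 1518^2048 = 1843 (mod 1931); answer 1843
Part III: R2 = 1843; d = 21; cross terms: (4*-19 - 14*-19)=190, (14*21 - -40*-19)=-466, (-40*-19 - 4*21)=676; twice the area = |400| = 400; area = 200; answer 200

200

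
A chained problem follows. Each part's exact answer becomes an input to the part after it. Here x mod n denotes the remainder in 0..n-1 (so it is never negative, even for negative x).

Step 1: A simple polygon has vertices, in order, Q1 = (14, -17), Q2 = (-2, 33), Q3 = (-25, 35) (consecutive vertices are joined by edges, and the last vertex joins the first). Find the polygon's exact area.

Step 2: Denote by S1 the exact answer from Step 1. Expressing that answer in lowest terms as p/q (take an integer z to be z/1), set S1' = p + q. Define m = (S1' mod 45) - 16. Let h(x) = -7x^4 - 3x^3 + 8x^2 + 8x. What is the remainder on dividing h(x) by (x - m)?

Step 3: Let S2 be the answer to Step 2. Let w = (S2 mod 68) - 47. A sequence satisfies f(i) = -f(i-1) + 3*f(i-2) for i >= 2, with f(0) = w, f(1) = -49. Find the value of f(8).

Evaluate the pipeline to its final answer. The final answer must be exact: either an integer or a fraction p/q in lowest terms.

448

Step 1: cross terms: (14*33 - -2*-17)=428, (-2*35 - -25*33)=755, (-25*-17 - 14*35)=-65; twice the area = |1118| = 1118; area = 559; answer 559
Step 2: S1 = 559; threaded value p + q = 560; m = 4; remainder = value at the root: -7*(4)^4 - 3*(4)^3 + 8*(4)^2 + 8*(4)^1 = (-1792) + (-192) + (128) + (32) = -1824; answer -1824
Step 3: S2 = -1824; w = -35; f(2) = -1*(-49) + 3*(-35) = -56; iterating: f(2)=-56, f(3)=-91, f(4)=-77, f(5)=-196, f(6)=-35, f(7)=-553, f(8)=448; answer 448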